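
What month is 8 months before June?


June is month 6
6 - 8 = -2; wrap: -2 + 12 = 10

October


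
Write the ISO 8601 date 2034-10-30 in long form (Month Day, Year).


ISO 2034-10-30 parses as year=2034, month=10, day=30
Month 10 -> October

October 30, 2034


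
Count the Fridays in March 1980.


March 1980 has 31 days
Anchor: Jan 1, 1980. With p = 1980 - 1 = 1979: (p + p//4 - p//100 + p//400) mod 7 = (1979 + 494 - 19 + 4) mod 7 = 2458 mod 7 = 1 -> Tuesday (Mon=0 ... Sun=6)
Days before March (Jan-Feb): 60; March 1 index = (1 + 60) mod 7 = 5 -> Saturday
First Friday is March 7
Fridays: 7, 14, 21, 28

4 Fridays


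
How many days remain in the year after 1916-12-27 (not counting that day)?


Day of year: 362 of 366
Remaining = 366 - 362

4 days


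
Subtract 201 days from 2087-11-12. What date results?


Start: 2087-11-12, subtract 201 days
Back 12 days from November 12 reaches October 31, 2087 -> 189 left
October 2087 has 31 days -> back to September 30, 2087 -> 158 left
September 2087 has 30 days -> back to August 31, 2087 -> 128 left
August 2087 has 31 days -> back to July 31, 2087 -> 97 left
July 2087 has 31 days -> back to June 30, 2087 -> 66 left
June 2087 has 30 days -> back to May 31, 2087 -> 36 left
May 2087 has 31 days -> back to April 30, 2087 -> 5 left
April 2087: 30 - 5 = 25 -> lands on April 25

Result: 2087-04-25


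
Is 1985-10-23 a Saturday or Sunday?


Anchor: Jan 1, 1985. With p = 1985 - 1 = 1984: (p + p//4 - p//100 + p//400) mod 7 = (1984 + 496 - 19 + 4) mod 7 = 2465 mod 7 = 1 -> Tuesday (Mon=0 ... Sun=6)
Day of year: 296; offset = 295
Weekday index = (1 + 295) mod 7 = 2 -> Wednesday
Weekend days: Saturday, Sunday

No


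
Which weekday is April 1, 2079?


Target: April 1, 2079
Anchor: Jan 1, 2079. With p = 2079 - 1 = 2078: (p + p//4 - p//100 + p//400) mod 7 = (2078 + 519 - 20 + 5) mod 7 = 2582 mod 7 = 6 -> Sunday (Mon=0 ... Sun=6)
Days before April (Jan-Mar): 90 days
Weekday index = (6 + 90) mod 7 = 5

Saturday


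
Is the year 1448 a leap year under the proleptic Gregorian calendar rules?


Gregorian leap year rule: divisible by 4, but not by 100, unless also by 400.
1448 is divisible by 4 but not 100 -> leap year

Yes


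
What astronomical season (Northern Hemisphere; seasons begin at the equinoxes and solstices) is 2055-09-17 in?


Date: September 17
Astronomical Summer (approx.; exact equinox/solstice day varies by year): June 21 to September 21
September 17 falls within the Summer window

Summer


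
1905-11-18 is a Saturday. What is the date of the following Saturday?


Current: Saturday
Target: Saturday
Days ahead: 7

Next Saturday: 1905-11-25


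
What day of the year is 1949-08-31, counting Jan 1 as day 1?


Date: August 31, 1949
Days in months 1 through 7: 212
Plus 31 days in August

Day of year: 243


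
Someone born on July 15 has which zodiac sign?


Date: July 15
Conventional tropical zodiac dates: Cancer from June 21 onward; Leo starts July 23
July 15 falls within the Cancer range

Cancer


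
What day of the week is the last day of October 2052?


October 2052 has 31 days
Anchor: Jan 1, 2052. With p = 2052 - 1 = 2051: (p + p//4 - p//100 + p//400) mod 7 = (2051 + 512 - 20 + 5) mod 7 = 2548 mod 7 = 0 -> Monday (Mon=0 ... Sun=6)
Days before October (Jan-Sep): 274; October 1 index = (0 + 274) mod 7 = 1 -> Tuesday
Last day offset: 31 - 1 = 30 days
Weekday index = (1 + 30) mod 7 = 3

Thursday, October 31


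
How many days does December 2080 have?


December 2080

31 days


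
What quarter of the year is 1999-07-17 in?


Month: July (month 7)
Q1: Jan-Mar, Q2: Apr-Jun, Q3: Jul-Sep, Q4: Oct-Dec

Q3


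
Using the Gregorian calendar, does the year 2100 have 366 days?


Gregorian leap year rule: divisible by 4, but not by 100, unless also by 400.
2100 is divisible by 100 but not 400 -> not a leap year

No


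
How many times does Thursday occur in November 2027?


November 2027 has 30 days
Anchor: Jan 1, 2027. With p = 2027 - 1 = 2026: (p + p//4 - p//100 + p//400) mod 7 = (2026 + 506 - 20 + 5) mod 7 = 2517 mod 7 = 4 -> Friday (Mon=0 ... Sun=6)
Days before November (Jan-Oct): 304; November 1 index = (4 + 304) mod 7 = 0 -> Monday
First Thursday is November 4
Thursdays: 4, 11, 18, 25

4 Thursdays


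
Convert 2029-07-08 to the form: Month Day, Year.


ISO 2029-07-08 parses as year=2029, month=07, day=08
Month 7 -> July

July 8, 2029


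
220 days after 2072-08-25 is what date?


Start: 2072-08-25, add 220 days
August 2072 has 31 days: 31 - 25 = 6 days to August 31 -> 214 left
September 2072 has 30 days -> 184 left
October 2072 has 31 days -> 153 left
November 2072 has 30 days -> 123 left
December 2072 has 31 days -> 92 left
January 2073 has 31 days -> 61 left
February 2073 has 28 days -> 33 left
March 2073 has 31 days -> 2 left
April 2073: 2 <= 30 -> lands on April 2

Result: 2073-04-02


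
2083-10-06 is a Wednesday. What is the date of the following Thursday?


Current: Wednesday
Target: Thursday
Days ahead: 1

Next Thursday: 2083-10-07


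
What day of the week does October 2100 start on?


Target: October 1, 2100
Anchor: Jan 1, 2100. With p = 2100 - 1 = 2099: (p + p//4 - p//100 + p//400) mod 7 = (2099 + 524 - 20 + 5) mod 7 = 2608 mod 7 = 4 -> Friday (Mon=0 ... Sun=6)
Days before October (Jan-Sep): 273 days
Weekday index = (4 + 273) mod 7 = 4

Friday


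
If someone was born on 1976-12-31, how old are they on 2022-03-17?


Birth: 1976-12-31
Reference: 2022-03-17
Year difference: 2022 - 1976 = 46
Birthday not yet reached in 2022, subtract 1

45 years old


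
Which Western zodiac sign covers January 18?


Date: January 18
Conventional tropical zodiac dates: Capricorn from December 22 onward; Aquarius starts January 20
January 18 falls within the Capricorn range

Capricorn


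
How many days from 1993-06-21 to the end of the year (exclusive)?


Day of year: 172 of 365
Remaining = 365 - 172

193 days


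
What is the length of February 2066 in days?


February 2066 (leap year: no)

28 days


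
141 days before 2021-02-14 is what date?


Start: 2021-02-14, subtract 141 days
Back 14 days from February 14 reaches January 31, 2021 -> 127 left
January 2021 has 31 days -> back to December 31, 2020 -> 96 left
December 2020 has 31 days -> back to November 30, 2020 -> 65 left
November 2020 has 30 days -> back to October 31, 2020 -> 35 left
October 2020 has 31 days -> back to September 30, 2020 -> 4 left
September 2020: 30 - 4 = 26 -> lands on September 26

Result: 2020-09-26


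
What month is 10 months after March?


March is month 3
3 + 10 = 13; wrap: 13 - 12 = 1

January


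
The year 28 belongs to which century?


Century = (year - 1) // 100 + 1
= (28 - 1) // 100 + 1
= 27 // 100 + 1
= 0 + 1

1st century


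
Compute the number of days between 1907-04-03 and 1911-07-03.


From 1907-04-03 to 1911-07-03
1907-04-03: days before April = 31 + 28 + 31 = 90 (1907 is not a leap year); day of year = 90 + 3 = 93
1911-07-03: days before July = 31 + 28 + 31 + 30 + 31 + 30 = 181 (1911 is not a leap year); day of year = 181 + 3 = 184
Rest of 1907: 365 - 93 = 272
Full years 1908 (366), 1909 (365), 1910 (365): 1096
Total = 272 + 1096 + 184 = 1552

1552 days


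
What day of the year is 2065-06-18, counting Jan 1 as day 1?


Date: June 18, 2065
Days in months 1 through 5: 151
Plus 18 days in June

Day of year: 169


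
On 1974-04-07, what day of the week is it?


Date: April 7, 1974
Anchor: Jan 1, 1974. With p = 1974 - 1 = 1973: (p + p//4 - p//100 + p//400) mod 7 = (1973 + 493 - 19 + 4) mod 7 = 2451 mod 7 = 1 -> Tuesday (Mon=0 ... Sun=6)
Days before April (Jan-Mar): 90; offset = 90 + 7 - 1 = 96
Weekday index = (1 + 96) mod 7 = 6

Day of the week: Sunday


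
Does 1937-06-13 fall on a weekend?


Anchor: Jan 1, 1937. With p = 1937 - 1 = 1936: (p + p//4 - p//100 + p//400) mod 7 = (1936 + 484 - 19 + 4) mod 7 = 2405 mod 7 = 4 -> Friday (Mon=0 ... Sun=6)
Day of year: 164; offset = 163
Weekday index = (4 + 163) mod 7 = 6 -> Sunday
Weekend days: Saturday, Sunday

Yes


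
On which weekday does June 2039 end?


June 2039 has 30 days
Anchor: Jan 1, 2039. With p = 2039 - 1 = 2038: (p + p//4 - p//100 + p//400) mod 7 = (2038 + 509 - 20 + 5) mod 7 = 2532 mod 7 = 5 -> Saturday (Mon=0 ... Sun=6)
Days before June (Jan-May): 151; June 1 index = (5 + 151) mod 7 = 2 -> Wednesday
Last day offset: 30 - 1 = 29 days
Weekday index = (2 + 29) mod 7 = 3

Thursday, June 30


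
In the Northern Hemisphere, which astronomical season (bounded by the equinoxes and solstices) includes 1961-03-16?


Date: March 16
Astronomical Winter (approx.; exact equinox/solstice day varies by year): December 21 to March 19
March 16 falls within the Winter window

Winter


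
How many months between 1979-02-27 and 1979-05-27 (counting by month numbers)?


From February 1979 to May 1979
0 years * 12 = 0 months, plus 3 months = 3

3 months


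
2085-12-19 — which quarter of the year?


Month: December (month 12)
Q1: Jan-Mar, Q2: Apr-Jun, Q3: Jul-Sep, Q4: Oct-Dec

Q4


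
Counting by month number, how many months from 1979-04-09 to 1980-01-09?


From April 1979 to January 1980
1 year * 12 = 12 months, minus 3 months = 9

9 months


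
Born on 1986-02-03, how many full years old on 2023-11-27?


Birth: 1986-02-03
Reference: 2023-11-27
Year difference: 2023 - 1986 = 37

37 years old


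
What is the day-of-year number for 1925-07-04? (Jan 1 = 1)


Date: July 4, 1925
Days in months 1 through 6: 181
Plus 4 days in July

Day of year: 185


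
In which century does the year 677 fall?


Century = (year - 1) // 100 + 1
= (677 - 1) // 100 + 1
= 676 // 100 + 1
= 6 + 1

7th century


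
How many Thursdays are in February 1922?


February 1922 has 28 days
Anchor: Jan 1, 1922. With p = 1922 - 1 = 1921: (p + p//4 - p//100 + p//400) mod 7 = (1921 + 480 - 19 + 4) mod 7 = 2386 mod 7 = 6 -> Sunday (Mon=0 ... Sun=6)
Days before February (Jan): 31; February 1 index = (6 + 31) mod 7 = 2 -> Wednesday
First Thursday is February 2
Thursdays: 2, 9, 16, 23

4 Thursdays


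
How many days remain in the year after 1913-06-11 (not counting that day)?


Day of year: 162 of 365
Remaining = 365 - 162

203 days


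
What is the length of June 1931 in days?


June 1931

30 days


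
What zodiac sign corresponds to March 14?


Date: March 14
Conventional tropical zodiac dates: Pisces from February 19 onward; Aries starts March 21
March 14 falls within the Pisces range

Pisces


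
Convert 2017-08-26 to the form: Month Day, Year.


ISO 2017-08-26 parses as year=2017, month=08, day=26
Month 8 -> August

August 26, 2017


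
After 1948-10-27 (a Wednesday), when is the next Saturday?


Current: Wednesday
Target: Saturday
Days ahead: 3

Next Saturday: 1948-10-30


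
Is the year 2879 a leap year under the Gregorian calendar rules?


Gregorian leap year rule: divisible by 4, but not by 100, unless also by 400.
2879 is not divisible by 4 -> not a leap year

No


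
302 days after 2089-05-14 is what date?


Start: 2089-05-14, add 302 days
May 2089 has 31 days: 31 - 14 = 17 days to May 31 -> 285 left
June 2089 has 30 days -> 255 left
July 2089 has 31 days -> 224 left
August 2089 has 31 days -> 193 left
September 2089 has 30 days -> 163 left
October 2089 has 31 days -> 132 left
November 2089 has 30 days -> 102 left
December 2089 has 31 days -> 71 left
January 2090 has 31 days -> 40 left
February 2090 has 28 days -> 12 left
March 2090: 12 <= 31 -> lands on March 12

Result: 2090-03-12


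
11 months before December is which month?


December is month 12
12 - 11 = 1

January


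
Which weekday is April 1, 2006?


Target: April 1, 2006
Anchor: Jan 1, 2006. With p = 2006 - 1 = 2005: (p + p//4 - p//100 + p//400) mod 7 = (2005 + 501 - 20 + 5) mod 7 = 2491 mod 7 = 6 -> Sunday (Mon=0 ... Sun=6)
Days before April (Jan-Mar): 90 days
Weekday index = (6 + 90) mod 7 = 5

Saturday


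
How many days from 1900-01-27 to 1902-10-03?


From 1900-01-27 to 1902-10-03
1900-01-27: day of year = 27
1902-10-03: days before October = 31 + 28 + 31 + 30 + 31 + 30 + 31 + 31 + 30 = 273 (1902 is not a leap year); day of year = 273 + 3 = 276
Rest of 1900: 365 - 27 = 338
Full years 1901 (365): 365
Total = 338 + 365 + 276 = 979

979 days


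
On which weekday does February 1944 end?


February 1944 has 29 days
Anchor: Jan 1, 1944. With p = 1944 - 1 = 1943: (p + p//4 - p//100 + p//400) mod 7 = (1943 + 485 - 19 + 4) mod 7 = 2413 mod 7 = 5 -> Saturday (Mon=0 ... Sun=6)
Days before February (Jan): 31; February 1 index = (5 + 31) mod 7 = 1 -> Tuesday
Last day offset: 29 - 1 = 28 days
Weekday index = (1 + 28) mod 7 = 1

Tuesday, February 29


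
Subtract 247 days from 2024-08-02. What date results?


Start: 2024-08-02, subtract 247 days
Back 2 days from August 2 reaches July 31, 2024 -> 245 left
July 2024 has 31 days -> back to June 30, 2024 -> 214 left
June 2024 has 30 days -> back to May 31, 2024 -> 184 left
May 2024 has 31 days -> back to April 30, 2024 -> 153 left
April 2024 has 30 days -> back to March 31, 2024 -> 123 left
March 2024 has 31 days -> back to February 29, 2024 -> 92 left
February 2024 has 29 days -> back to January 31, 2024 -> 63 left
January 2024 has 31 days -> back to December 31, 2023 -> 32 left
December 2023 has 31 days -> back to November 30, 2023 -> 1 left
November 2023: 30 - 1 = 29 -> lands on November 29

Result: 2023-11-29


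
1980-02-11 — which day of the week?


Date: February 11, 1980
Anchor: Jan 1, 1980. With p = 1980 - 1 = 1979: (p + p//4 - p//100 + p//400) mod 7 = (1979 + 494 - 19 + 4) mod 7 = 2458 mod 7 = 1 -> Tuesday (Mon=0 ... Sun=6)
Days before February (Jan): 31; offset = 31 + 11 - 1 = 41
Weekday index = (1 + 41) mod 7 = 0

Day of the week: Monday


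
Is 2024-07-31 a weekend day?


Anchor: Jan 1, 2024. With p = 2024 - 1 = 2023: (p + p//4 - p//100 + p//400) mod 7 = (2023 + 505 - 20 + 5) mod 7 = 2513 mod 7 = 0 -> Monday (Mon=0 ... Sun=6)
Day of year: 213; offset = 212
Weekday index = (0 + 212) mod 7 = 2 -> Wednesday
Weekend days: Saturday, Sunday

No


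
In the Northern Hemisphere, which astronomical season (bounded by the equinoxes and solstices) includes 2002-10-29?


Date: October 29
Astronomical Autumn (approx.; exact equinox/solstice day varies by year): September 22 to December 20
October 29 falls within the Autumn window

Autumn


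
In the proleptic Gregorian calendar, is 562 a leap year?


Gregorian leap year rule: divisible by 4, but not by 100, unless also by 400.
562 is not divisible by 4 -> not a leap year

No


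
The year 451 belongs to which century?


Century = (year - 1) // 100 + 1
= (451 - 1) // 100 + 1
= 450 // 100 + 1
= 4 + 1

5th century


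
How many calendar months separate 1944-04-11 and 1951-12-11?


From April 1944 to December 1951
7 years * 12 = 84 months, plus 8 months = 92

92 months


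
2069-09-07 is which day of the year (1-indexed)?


Date: September 7, 2069
Days in months 1 through 8: 243
Plus 7 days in September

Day of year: 250


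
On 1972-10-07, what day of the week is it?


Date: October 7, 1972
Anchor: Jan 1, 1972. With p = 1972 - 1 = 1971: (p + p//4 - p//100 + p//400) mod 7 = (1971 + 492 - 19 + 4) mod 7 = 2448 mod 7 = 5 -> Saturday (Mon=0 ... Sun=6)
Days before October (Jan-Sep): 274; offset = 274 + 7 - 1 = 280
Weekday index = (5 + 280) mod 7 = 5

Day of the week: Saturday


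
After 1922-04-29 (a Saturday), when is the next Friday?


Current: Saturday
Target: Friday
Days ahead: 6

Next Friday: 1922-05-05


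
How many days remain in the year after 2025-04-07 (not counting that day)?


Day of year: 97 of 365
Remaining = 365 - 97

268 days


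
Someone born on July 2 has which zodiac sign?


Date: July 2
Conventional tropical zodiac dates: Cancer from June 21 onward; Leo starts July 23
July 2 falls within the Cancer range

Cancer


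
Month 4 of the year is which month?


Month 4 of 12

April


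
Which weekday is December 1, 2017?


Target: December 1, 2017
Anchor: Jan 1, 2017. With p = 2017 - 1 = 2016: (p + p//4 - p//100 + p//400) mod 7 = (2016 + 504 - 20 + 5) mod 7 = 2505 mod 7 = 6 -> Sunday (Mon=0 ... Sun=6)
Days before December (Jan-Nov): 334 days
Weekday index = (6 + 334) mod 7 = 4

Friday


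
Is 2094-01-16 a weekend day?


Anchor: Jan 1, 2094. With p = 2094 - 1 = 2093: (p + p//4 - p//100 + p//400) mod 7 = (2093 + 523 - 20 + 5) mod 7 = 2601 mod 7 = 4 -> Friday (Mon=0 ... Sun=6)
Day of year: 16; offset = 15
Weekday index = (4 + 15) mod 7 = 5 -> Saturday
Weekend days: Saturday, Sunday

Yes


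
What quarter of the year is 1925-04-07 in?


Month: April (month 4)
Q1: Jan-Mar, Q2: Apr-Jun, Q3: Jul-Sep, Q4: Oct-Dec

Q2


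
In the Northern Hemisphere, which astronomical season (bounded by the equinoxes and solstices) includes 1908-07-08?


Date: July 8
Astronomical Summer (approx.; exact equinox/solstice day varies by year): June 21 to September 21
July 8 falls within the Summer window

Summer


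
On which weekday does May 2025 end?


May 2025 has 31 days
Anchor: Jan 1, 2025. With p = 2025 - 1 = 2024: (p + p//4 - p//100 + p//400) mod 7 = (2024 + 506 - 20 + 5) mod 7 = 2515 mod 7 = 2 -> Wednesday (Mon=0 ... Sun=6)
Days before May (Jan-Apr): 120; May 1 index = (2 + 120) mod 7 = 3 -> Thursday
Last day offset: 31 - 1 = 30 days
Weekday index = (3 + 30) mod 7 = 5

Saturday, May 31


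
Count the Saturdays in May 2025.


May 2025 has 31 days
Anchor: Jan 1, 2025. With p = 2025 - 1 = 2024: (p + p//4 - p//100 + p//400) mod 7 = (2024 + 506 - 20 + 5) mod 7 = 2515 mod 7 = 2 -> Wednesday (Mon=0 ... Sun=6)
Days before May (Jan-Apr): 120; May 1 index = (2 + 120) mod 7 = 3 -> Thursday
First Saturday is May 3
Saturdays: 3, 10, 17, 24, 31

5 Saturdays


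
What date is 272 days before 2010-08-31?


Start: 2010-08-31, subtract 272 days
Back 31 days from August 31 reaches July 31, 2010 -> 241 left
July 2010 has 31 days -> back to June 30, 2010 -> 210 left
June 2010 has 30 days -> back to May 31, 2010 -> 180 left
May 2010 has 31 days -> back to April 30, 2010 -> 149 left
April 2010 has 30 days -> back to March 31, 2010 -> 119 left
March 2010 has 31 days -> back to February 28, 2010 -> 88 left
February 2010 has 28 days -> back to January 31, 2010 -> 60 left
January 2010 has 31 days -> back to December 31, 2009 -> 29 left
December 2009: 31 - 29 = 2 -> lands on December 2

Result: 2009-12-02


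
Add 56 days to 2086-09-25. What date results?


Start: 2086-09-25, add 56 days
September 2086 has 30 days: 30 - 25 = 5 days to September 30 -> 51 left
October 2086 has 31 days -> 20 left
November 2086: 20 <= 30 -> lands on November 20

Result: 2086-11-20


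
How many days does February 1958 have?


February 1958 (leap year: no)

28 days


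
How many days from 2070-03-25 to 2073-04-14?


From 2070-03-25 to 2073-04-14
2070-03-25: days before March = 31 + 28 = 59 (2070 is not a leap year); day of year = 59 + 25 = 84
2073-04-14: days before April = 31 + 28 + 31 = 90 (2073 is not a leap year); day of year = 90 + 14 = 104
Rest of 2070: 365 - 84 = 281
Full years 2071 (365), 2072 (366): 731
Total = 281 + 731 + 104 = 1116

1116 days


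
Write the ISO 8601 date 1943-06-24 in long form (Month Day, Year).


ISO 1943-06-24 parses as year=1943, month=06, day=24
Month 6 -> June

June 24, 1943


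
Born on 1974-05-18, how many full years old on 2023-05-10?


Birth: 1974-05-18
Reference: 2023-05-10
Year difference: 2023 - 1974 = 49
Birthday not yet reached in 2023, subtract 1

48 years old


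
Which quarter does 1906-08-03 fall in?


Month: August (month 8)
Q1: Jan-Mar, Q2: Apr-Jun, Q3: Jul-Sep, Q4: Oct-Dec

Q3


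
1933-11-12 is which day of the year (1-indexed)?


Date: November 12, 1933
Days in months 1 through 10: 304
Plus 12 days in November

Day of year: 316


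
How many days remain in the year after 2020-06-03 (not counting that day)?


Day of year: 155 of 366
Remaining = 366 - 155

211 days


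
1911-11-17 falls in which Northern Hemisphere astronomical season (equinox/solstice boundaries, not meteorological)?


Date: November 17
Astronomical Autumn (approx.; exact equinox/solstice day varies by year): September 22 to December 20
November 17 falls within the Autumn window

Autumn


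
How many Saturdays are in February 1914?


February 1914 has 28 days
Anchor: Jan 1, 1914. With p = 1914 - 1 = 1913: (p + p//4 - p//100 + p//400) mod 7 = (1913 + 478 - 19 + 4) mod 7 = 2376 mod 7 = 3 -> Thursday (Mon=0 ... Sun=6)
Days before February (Jan): 31; February 1 index = (3 + 31) mod 7 = 6 -> Sunday
First Saturday is February 7
Saturdays: 7, 14, 21, 28

4 Saturdays


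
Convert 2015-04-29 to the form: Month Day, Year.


ISO 2015-04-29 parses as year=2015, month=04, day=29
Month 4 -> April

April 29, 2015


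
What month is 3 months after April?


April is month 4
4 + 3 = 7

July


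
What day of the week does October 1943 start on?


Target: October 1, 1943
Anchor: Jan 1, 1943. With p = 1943 - 1 = 1942: (p + p//4 - p//100 + p//400) mod 7 = (1942 + 485 - 19 + 4) mod 7 = 2412 mod 7 = 4 -> Friday (Mon=0 ... Sun=6)
Days before October (Jan-Sep): 273 days
Weekday index = (4 + 273) mod 7 = 4

Friday


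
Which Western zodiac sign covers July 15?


Date: July 15
Conventional tropical zodiac dates: Cancer from June 21 onward; Leo starts July 23
July 15 falls within the Cancer range

Cancer


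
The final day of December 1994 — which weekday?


December 1994 has 31 days
Anchor: Jan 1, 1994. With p = 1994 - 1 = 1993: (p + p//4 - p//100 + p//400) mod 7 = (1993 + 498 - 19 + 4) mod 7 = 2476 mod 7 = 5 -> Saturday (Mon=0 ... Sun=6)
Days before December (Jan-Nov): 334; December 1 index = (5 + 334) mod 7 = 3 -> Thursday
Last day offset: 31 - 1 = 30 days
Weekday index = (3 + 30) mod 7 = 5

Saturday, December 31


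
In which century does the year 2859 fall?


Century = (year - 1) // 100 + 1
= (2859 - 1) // 100 + 1
= 2858 // 100 + 1
= 28 + 1

29th century


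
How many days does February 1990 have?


February 1990 (leap year: no)

28 days


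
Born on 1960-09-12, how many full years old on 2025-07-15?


Birth: 1960-09-12
Reference: 2025-07-15
Year difference: 2025 - 1960 = 65
Birthday not yet reached in 2025, subtract 1

64 years old


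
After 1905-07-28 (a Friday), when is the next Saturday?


Current: Friday
Target: Saturday
Days ahead: 1

Next Saturday: 1905-07-29


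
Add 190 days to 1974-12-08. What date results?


Start: 1974-12-08, add 190 days
December 1974 has 31 days: 31 - 8 = 23 days to December 31 -> 167 left
January 1975 has 31 days -> 136 left
February 1975 has 28 days -> 108 left
March 1975 has 31 days -> 77 left
April 1975 has 30 days -> 47 left
May 1975 has 31 days -> 16 left
June 1975: 16 <= 30 -> lands on June 16

Result: 1975-06-16


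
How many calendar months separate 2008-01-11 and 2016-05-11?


From January 2008 to May 2016
8 years * 12 = 96 months, plus 4 months = 100

100 months


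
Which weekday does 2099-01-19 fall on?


Date: January 19, 2099
Anchor: Jan 1, 2099. With p = 2099 - 1 = 2098: (p + p//4 - p//100 + p//400) mod 7 = (2098 + 524 - 20 + 5) mod 7 = 2607 mod 7 = 3 -> Thursday (Mon=0 ... Sun=6)
Days into year = 19 - 1 = 18
Weekday index = (3 + 18) mod 7 = 0

Day of the week: Monday


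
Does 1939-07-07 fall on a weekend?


Anchor: Jan 1, 1939. With p = 1939 - 1 = 1938: (p + p//4 - p//100 + p//400) mod 7 = (1938 + 484 - 19 + 4) mod 7 = 2407 mod 7 = 6 -> Sunday (Mon=0 ... Sun=6)
Day of year: 188; offset = 187
Weekday index = (6 + 187) mod 7 = 4 -> Friday
Weekend days: Saturday, Sunday

No


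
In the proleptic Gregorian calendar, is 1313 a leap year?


Gregorian leap year rule: divisible by 4, but not by 100, unless also by 400.
1313 is not divisible by 4 -> not a leap year

No


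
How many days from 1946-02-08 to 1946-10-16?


From 1946-02-08 to 1946-10-16
1946-02-08: days before February = 31; day of year = 31 + 8 = 39
1946-10-16: days before October = 31 + 28 + 31 + 30 + 31 + 30 + 31 + 31 + 30 = 273 (1946 is not a leap year); day of year = 273 + 16 = 289
Same year: 289 - 39 = 250

250 days


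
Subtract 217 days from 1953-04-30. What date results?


Start: 1953-04-30, subtract 217 days
Back 30 days from April 30 reaches March 31, 1953 -> 187 left
March 1953 has 31 days -> back to February 28, 1953 -> 156 left
February 1953 has 28 days -> back to January 31, 1953 -> 128 left
January 1953 has 31 days -> back to December 31, 1952 -> 97 left
December 1952 has 31 days -> back to November 30, 1952 -> 66 left
November 1952 has 30 days -> back to October 31, 1952 -> 36 left
October 1952 has 31 days -> back to September 30, 1952 -> 5 left
September 1952: 30 - 5 = 25 -> lands on September 25

Result: 1952-09-25


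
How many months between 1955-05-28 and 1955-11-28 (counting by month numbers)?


From May 1955 to November 1955
0 years * 12 = 0 months, plus 6 months = 6

6 months


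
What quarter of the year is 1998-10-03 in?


Month: October (month 10)
Q1: Jan-Mar, Q2: Apr-Jun, Q3: Jul-Sep, Q4: Oct-Dec

Q4


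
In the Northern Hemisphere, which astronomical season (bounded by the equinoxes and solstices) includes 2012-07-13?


Date: July 13
Astronomical Summer (approx.; exact equinox/solstice day varies by year): June 21 to September 21
July 13 falls within the Summer window

Summer


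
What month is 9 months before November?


November is month 11
11 - 9 = 2

February


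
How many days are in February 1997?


February 1997 (leap year: no)

28 days


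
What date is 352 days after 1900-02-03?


Start: 1900-02-03, add 352 days
February 1900 has 28 days: 28 - 3 = 25 days to February 28 -> 327 left
March 1900 has 31 days -> 296 left
April 1900 has 30 days -> 266 left
May 1900 has 31 days -> 235 left
June 1900 has 30 days -> 205 left
July 1900 has 31 days -> 174 left
August 1900 has 31 days -> 143 left
September 1900 has 30 days -> 113 left
October 1900 has 31 days -> 82 left
November 1900 has 30 days -> 52 left
December 1900 has 31 days -> 21 left
January 1901: 21 <= 31 -> lands on January 21

Result: 1901-01-21


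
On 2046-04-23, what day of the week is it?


Date: April 23, 2046
Anchor: Jan 1, 2046. With p = 2046 - 1 = 2045: (p + p//4 - p//100 + p//400) mod 7 = (2045 + 511 - 20 + 5) mod 7 = 2541 mod 7 = 0 -> Monday (Mon=0 ... Sun=6)
Days before April (Jan-Mar): 90; offset = 90 + 23 - 1 = 112
Weekday index = (0 + 112) mod 7 = 0

Day of the week: Monday


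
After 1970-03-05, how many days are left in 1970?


Day of year: 64 of 365
Remaining = 365 - 64

301 days


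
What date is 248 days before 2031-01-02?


Start: 2031-01-02, subtract 248 days
Back 2 days from January 2 reaches December 31, 2030 -> 246 left
December 2030 has 31 days -> back to November 30, 2030 -> 215 left
November 2030 has 30 days -> back to October 31, 2030 -> 185 left
October 2030 has 31 days -> back to September 30, 2030 -> 154 left
September 2030 has 30 days -> back to August 31, 2030 -> 124 left
August 2030 has 31 days -> back to July 31, 2030 -> 93 left
July 2030 has 31 days -> back to June 30, 2030 -> 62 left
June 2030 has 30 days -> back to May 31, 2030 -> 32 left
May 2030 has 31 days -> back to April 30, 2030 -> 1 left
April 2030: 30 - 1 = 29 -> lands on April 29

Result: 2030-04-29


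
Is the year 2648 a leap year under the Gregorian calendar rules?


Gregorian leap year rule: divisible by 4, but not by 100, unless also by 400.
2648 is divisible by 4 but not 100 -> leap year

Yes


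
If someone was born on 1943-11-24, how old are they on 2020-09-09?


Birth: 1943-11-24
Reference: 2020-09-09
Year difference: 2020 - 1943 = 77
Birthday not yet reached in 2020, subtract 1

76 years old


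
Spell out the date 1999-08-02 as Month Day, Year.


ISO 1999-08-02 parses as year=1999, month=08, day=02
Month 8 -> August

August 2, 1999


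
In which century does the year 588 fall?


Century = (year - 1) // 100 + 1
= (588 - 1) // 100 + 1
= 587 // 100 + 1
= 5 + 1

6th century


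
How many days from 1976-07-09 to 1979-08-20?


From 1976-07-09 to 1979-08-20
1976-07-09: days before July = 31 + 29 + 31 + 30 + 31 + 30 = 182 (1976 is a leap year); day of year = 182 + 9 = 191
1979-08-20: days before August = 31 + 28 + 31 + 30 + 31 + 30 + 31 = 212 (1979 is not a leap year); day of year = 212 + 20 = 232
Rest of 1976: 366 - 191 = 175
Full years 1977 (365), 1978 (365): 730
Total = 175 + 730 + 232 = 1137

1137 days


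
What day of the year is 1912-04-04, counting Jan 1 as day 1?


Date: April 4, 1912
Days in months 1 through 3: 91
Plus 4 days in April

Day of year: 95


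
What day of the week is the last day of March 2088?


March 2088 has 31 days
Anchor: Jan 1, 2088. With p = 2088 - 1 = 2087: (p + p//4 - p//100 + p//400) mod 7 = (2087 + 521 - 20 + 5) mod 7 = 2593 mod 7 = 3 -> Thursday (Mon=0 ... Sun=6)
Days before March (Jan-Feb): 60; March 1 index = (3 + 60) mod 7 = 0 -> Monday
Last day offset: 31 - 1 = 30 days
Weekday index = (0 + 30) mod 7 = 2

Wednesday, March 31


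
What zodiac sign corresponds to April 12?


Date: April 12
Conventional tropical zodiac dates: Aries from March 21 onward; Taurus starts April 20
April 12 falls within the Aries range

Aries


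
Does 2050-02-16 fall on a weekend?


Anchor: Jan 1, 2050. With p = 2050 - 1 = 2049: (p + p//4 - p//100 + p//400) mod 7 = (2049 + 512 - 20 + 5) mod 7 = 2546 mod 7 = 5 -> Saturday (Mon=0 ... Sun=6)
Day of year: 47; offset = 46
Weekday index = (5 + 46) mod 7 = 2 -> Wednesday
Weekend days: Saturday, Sunday

No


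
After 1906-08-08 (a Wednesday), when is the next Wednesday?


Current: Wednesday
Target: Wednesday
Days ahead: 7

Next Wednesday: 1906-08-15


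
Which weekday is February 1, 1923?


Target: February 1, 1923
Anchor: Jan 1, 1923. With p = 1923 - 1 = 1922: (p + p//4 - p//100 + p//400) mod 7 = (1922 + 480 - 19 + 4) mod 7 = 2387 mod 7 = 0 -> Monday (Mon=0 ... Sun=6)
Days before February (Jan): 31 days
Weekday index = (0 + 31) mod 7 = 3

Thursday


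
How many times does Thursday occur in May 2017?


May 2017 has 31 days
Anchor: Jan 1, 2017. With p = 2017 - 1 = 2016: (p + p//4 - p//100 + p//400) mod 7 = (2016 + 504 - 20 + 5) mod 7 = 2505 mod 7 = 6 -> Sunday (Mon=0 ... Sun=6)
Days before May (Jan-Apr): 120; May 1 index = (6 + 120) mod 7 = 0 -> Monday
First Thursday is May 4
Thursdays: 4, 11, 18, 25

4 Thursdays


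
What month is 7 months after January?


January is month 1
1 + 7 = 8

August


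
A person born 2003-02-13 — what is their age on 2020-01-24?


Birth: 2003-02-13
Reference: 2020-01-24
Year difference: 2020 - 2003 = 17
Birthday not yet reached in 2020, subtract 1

16 years old


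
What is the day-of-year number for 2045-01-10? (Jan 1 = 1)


Date: January 10, 2045
No months before January
Plus 10 days in January

Day of year: 10


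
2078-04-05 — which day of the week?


Date: April 5, 2078
Anchor: Jan 1, 2078. With p = 2078 - 1 = 2077: (p + p//4 - p//100 + p//400) mod 7 = (2077 + 519 - 20 + 5) mod 7 = 2581 mod 7 = 5 -> Saturday (Mon=0 ... Sun=6)
Days before April (Jan-Mar): 90; offset = 90 + 5 - 1 = 94
Weekday index = (5 + 94) mod 7 = 1

Day of the week: Tuesday


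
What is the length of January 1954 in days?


January 1954

31 days


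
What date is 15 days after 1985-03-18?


Start: 1985-03-18, add 15 days
March 1985 has 31 days: 31 - 18 = 13 days to March 31 -> 2 left
April 1985: 2 <= 30 -> lands on April 2

Result: 1985-04-02


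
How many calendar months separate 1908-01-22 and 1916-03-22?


From January 1908 to March 1916
8 years * 12 = 96 months, plus 2 months = 98

98 months


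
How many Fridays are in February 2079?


February 2079 has 28 days
Anchor: Jan 1, 2079. With p = 2079 - 1 = 2078: (p + p//4 - p//100 + p//400) mod 7 = (2078 + 519 - 20 + 5) mod 7 = 2582 mod 7 = 6 -> Sunday (Mon=0 ... Sun=6)
Days before February (Jan): 31; February 1 index = (6 + 31) mod 7 = 2 -> Wednesday
First Friday is February 3
Fridays: 3, 10, 17, 24

4 Fridays


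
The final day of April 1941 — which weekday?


April 1941 has 30 days
Anchor: Jan 1, 1941. With p = 1941 - 1 = 1940: (p + p//4 - p//100 + p//400) mod 7 = (1940 + 485 - 19 + 4) mod 7 = 2410 mod 7 = 2 -> Wednesday (Mon=0 ... Sun=6)
Days before April (Jan-Mar): 90; April 1 index = (2 + 90) mod 7 = 1 -> Tuesday
Last day offset: 30 - 1 = 29 days
Weekday index = (1 + 29) mod 7 = 2

Wednesday, April 30


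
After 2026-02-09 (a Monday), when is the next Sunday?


Current: Monday
Target: Sunday
Days ahead: 6

Next Sunday: 2026-02-15


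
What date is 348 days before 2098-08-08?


Start: 2098-08-08, subtract 348 days
Back 8 days from August 8 reaches July 31, 2098 -> 340 left
July 2098 has 31 days -> back to June 30, 2098 -> 309 left
June 2098 has 30 days -> back to May 31, 2098 -> 279 left
May 2098 has 31 days -> back to April 30, 2098 -> 248 left
April 2098 has 30 days -> back to March 31, 2098 -> 218 left
March 2098 has 31 days -> back to February 28, 2098 -> 187 left
February 2098 has 28 days -> back to January 31, 2098 -> 159 left
January 2098 has 31 days -> back to December 31, 2097 -> 128 left
December 2097 has 31 days -> back to November 30, 2097 -> 97 left
November 2097 has 30 days -> back to October 31, 2097 -> 67 left
October 2097 has 31 days -> back to September 30, 2097 -> 36 left
September 2097 has 30 days -> back to August 31, 2097 -> 6 left
August 2097: 31 - 6 = 25 -> lands on August 25

Result: 2097-08-25


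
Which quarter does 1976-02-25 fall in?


Month: February (month 2)
Q1: Jan-Mar, Q2: Apr-Jun, Q3: Jul-Sep, Q4: Oct-Dec

Q1


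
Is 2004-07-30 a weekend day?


Anchor: Jan 1, 2004. With p = 2004 - 1 = 2003: (p + p//4 - p//100 + p//400) mod 7 = (2003 + 500 - 20 + 5) mod 7 = 2488 mod 7 = 3 -> Thursday (Mon=0 ... Sun=6)
Day of year: 212; offset = 211
Weekday index = (3 + 211) mod 7 = 4 -> Friday
Weekend days: Saturday, Sunday

No


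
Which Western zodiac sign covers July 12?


Date: July 12
Conventional tropical zodiac dates: Cancer from June 21 onward; Leo starts July 23
July 12 falls within the Cancer range

Cancer


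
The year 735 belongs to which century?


Century = (year - 1) // 100 + 1
= (735 - 1) // 100 + 1
= 734 // 100 + 1
= 7 + 1

8th century


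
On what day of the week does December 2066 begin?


Target: December 1, 2066
Anchor: Jan 1, 2066. With p = 2066 - 1 = 2065: (p + p//4 - p//100 + p//400) mod 7 = (2065 + 516 - 20 + 5) mod 7 = 2566 mod 7 = 4 -> Friday (Mon=0 ... Sun=6)
Days before December (Jan-Nov): 334 days
Weekday index = (4 + 334) mod 7 = 2

Wednesday


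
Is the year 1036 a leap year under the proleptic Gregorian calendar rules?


Gregorian leap year rule: divisible by 4, but not by 100, unless also by 400.
1036 is divisible by 4 but not 100 -> leap year

Yes


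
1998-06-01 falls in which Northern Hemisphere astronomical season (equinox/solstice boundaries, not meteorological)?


Date: June 1
Astronomical Spring (approx.; exact equinox/solstice day varies by year): March 20 to June 20
June 1 falls within the Spring window

Spring


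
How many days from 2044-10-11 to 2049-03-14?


From 2044-10-11 to 2049-03-14
2044-10-11: days before October = 31 + 29 + 31 + 30 + 31 + 30 + 31 + 31 + 30 = 274 (2044 is a leap year); day of year = 274 + 11 = 285
2049-03-14: days before March = 31 + 28 = 59 (2049 is not a leap year); day of year = 59 + 14 = 73
Rest of 2044: 366 - 285 = 81
Full years 2045 (365), 2046 (365), 2047 (365), 2048 (366): 1461
Total = 81 + 1461 + 73 = 1615

1615 days


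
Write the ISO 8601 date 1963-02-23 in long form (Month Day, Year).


ISO 1963-02-23 parses as year=1963, month=02, day=23
Month 2 -> February

February 23, 1963


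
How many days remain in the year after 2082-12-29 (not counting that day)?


Day of year: 363 of 365
Remaining = 365 - 363

2 days


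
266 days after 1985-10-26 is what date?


Start: 1985-10-26, add 266 days
October 1985 has 31 days: 31 - 26 = 5 days to October 31 -> 261 left
November 1985 has 30 days -> 231 left
December 1985 has 31 days -> 200 left
January 1986 has 31 days -> 169 left
February 1986 has 28 days -> 141 left
March 1986 has 31 days -> 110 left
April 1986 has 30 days -> 80 left
May 1986 has 31 days -> 49 left
June 1986 has 30 days -> 19 left
July 1986: 19 <= 31 -> lands on July 19

Result: 1986-07-19


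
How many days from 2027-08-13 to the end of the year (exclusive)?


Day of year: 225 of 365
Remaining = 365 - 225

140 days


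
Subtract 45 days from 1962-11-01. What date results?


Start: 1962-11-01, subtract 45 days
Back 1 day from November 1 reaches October 31, 1962 -> 44 left
October 1962 has 31 days -> back to September 30, 1962 -> 13 left
September 1962: 30 - 13 = 17 -> lands on September 17

Result: 1962-09-17


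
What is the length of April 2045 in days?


April 2045

30 days


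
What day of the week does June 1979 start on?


Target: June 1, 1979
Anchor: Jan 1, 1979. With p = 1979 - 1 = 1978: (p + p//4 - p//100 + p//400) mod 7 = (1978 + 494 - 19 + 4) mod 7 = 2457 mod 7 = 0 -> Monday (Mon=0 ... Sun=6)
Days before June (Jan-May): 151 days
Weekday index = (0 + 151) mod 7 = 4

Friday


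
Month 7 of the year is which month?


Month 7 of 12

July


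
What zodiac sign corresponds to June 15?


Date: June 15
Conventional tropical zodiac dates: Gemini from May 21 onward; Cancer starts June 21
June 15 falls within the Gemini range

Gemini


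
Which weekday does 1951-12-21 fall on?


Date: December 21, 1951
Anchor: Jan 1, 1951. With p = 1951 - 1 = 1950: (p + p//4 - p//100 + p//400) mod 7 = (1950 + 487 - 19 + 4) mod 7 = 2422 mod 7 = 0 -> Monday (Mon=0 ... Sun=6)
Days before December (Jan-Nov): 334; offset = 334 + 21 - 1 = 354
Weekday index = (0 + 354) mod 7 = 4

Day of the week: Friday


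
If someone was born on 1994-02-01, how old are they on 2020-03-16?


Birth: 1994-02-01
Reference: 2020-03-16
Year difference: 2020 - 1994 = 26

26 years old


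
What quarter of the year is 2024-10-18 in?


Month: October (month 10)
Q1: Jan-Mar, Q2: Apr-Jun, Q3: Jul-Sep, Q4: Oct-Dec

Q4


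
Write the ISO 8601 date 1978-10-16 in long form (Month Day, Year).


ISO 1978-10-16 parses as year=1978, month=10, day=16
Month 10 -> October

October 16, 1978


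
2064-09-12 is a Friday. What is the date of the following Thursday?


Current: Friday
Target: Thursday
Days ahead: 6

Next Thursday: 2064-09-18


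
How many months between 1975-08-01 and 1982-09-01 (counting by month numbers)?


From August 1975 to September 1982
7 years * 12 = 84 months, plus 1 month = 85

85 months


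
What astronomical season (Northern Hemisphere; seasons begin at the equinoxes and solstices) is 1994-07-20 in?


Date: July 20
Astronomical Summer (approx.; exact equinox/solstice day varies by year): June 21 to September 21
July 20 falls within the Summer window

Summer


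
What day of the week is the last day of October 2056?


October 2056 has 31 days
Anchor: Jan 1, 2056. With p = 2056 - 1 = 2055: (p + p//4 - p//100 + p//400) mod 7 = (2055 + 513 - 20 + 5) mod 7 = 2553 mod 7 = 5 -> Saturday (Mon=0 ... Sun=6)
Days before October (Jan-Sep): 274; October 1 index = (5 + 274) mod 7 = 6 -> Sunday
Last day offset: 31 - 1 = 30 days
Weekday index = (6 + 30) mod 7 = 1

Tuesday, October 31


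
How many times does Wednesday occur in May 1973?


May 1973 has 31 days
Anchor: Jan 1, 1973. With p = 1973 - 1 = 1972: (p + p//4 - p//100 + p//400) mod 7 = (1972 + 493 - 19 + 4) mod 7 = 2450 mod 7 = 0 -> Monday (Mon=0 ... Sun=6)
Days before May (Jan-Apr): 120; May 1 index = (0 + 120) mod 7 = 1 -> Tuesday
First Wednesday is May 2
Wednesdays: 2, 9, 16, 23, 30

5 Wednesdays
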